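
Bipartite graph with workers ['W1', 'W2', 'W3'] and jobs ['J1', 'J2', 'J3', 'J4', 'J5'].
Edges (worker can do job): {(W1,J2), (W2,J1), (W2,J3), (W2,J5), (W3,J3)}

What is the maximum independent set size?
Maximum independent set = 5

By König's theorem:
- Min vertex cover = Max matching = 3
- Max independent set = Total vertices - Min vertex cover
- Max independent set = 8 - 3 = 5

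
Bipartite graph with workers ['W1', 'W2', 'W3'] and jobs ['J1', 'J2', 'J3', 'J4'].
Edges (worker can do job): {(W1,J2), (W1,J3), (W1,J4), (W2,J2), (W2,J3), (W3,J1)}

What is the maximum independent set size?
Maximum independent set = 4

By König's theorem:
- Min vertex cover = Max matching = 3
- Max independent set = Total vertices - Min vertex cover
- Max independent set = 7 - 3 = 4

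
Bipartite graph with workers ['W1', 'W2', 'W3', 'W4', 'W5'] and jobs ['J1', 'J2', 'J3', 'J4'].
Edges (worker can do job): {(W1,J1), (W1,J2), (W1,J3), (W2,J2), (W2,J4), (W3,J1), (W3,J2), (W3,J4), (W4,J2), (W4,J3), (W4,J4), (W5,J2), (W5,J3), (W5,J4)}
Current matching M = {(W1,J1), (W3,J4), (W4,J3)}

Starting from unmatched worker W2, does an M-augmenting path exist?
Yes: W2 → J2

An M-augmenting path alternates non-matching / matching edges, starting and ending at unmatched vertices.
Path: W2 → J2
(J2 is unmatched in M, so the path is augmenting.)
Flipping edges along this path would increase |M| from 3 to 4.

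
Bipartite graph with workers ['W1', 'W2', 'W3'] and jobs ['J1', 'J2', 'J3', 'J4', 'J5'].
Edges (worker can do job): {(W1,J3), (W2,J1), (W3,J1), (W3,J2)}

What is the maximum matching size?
Maximum matching size = 3

Maximum matching: {(W1,J3), (W2,J1), (W3,J2)}
Size: 3

This assigns 3 workers to 3 distinct jobs.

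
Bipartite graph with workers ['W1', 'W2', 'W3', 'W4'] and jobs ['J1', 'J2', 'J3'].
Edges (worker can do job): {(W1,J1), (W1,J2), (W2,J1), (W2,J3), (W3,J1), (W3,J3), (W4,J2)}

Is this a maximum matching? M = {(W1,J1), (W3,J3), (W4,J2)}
Yes, size 3 is maximum

Proposed matching has size 3.
Maximum matching size for this graph: 3.

This is a maximum matching.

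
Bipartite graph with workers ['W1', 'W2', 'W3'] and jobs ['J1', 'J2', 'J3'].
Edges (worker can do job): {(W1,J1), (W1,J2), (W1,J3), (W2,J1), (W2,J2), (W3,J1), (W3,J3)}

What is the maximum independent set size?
Maximum independent set = 3

By König's theorem:
- Min vertex cover = Max matching = 3
- Max independent set = Total vertices - Min vertex cover
- Max independent set = 6 - 3 = 3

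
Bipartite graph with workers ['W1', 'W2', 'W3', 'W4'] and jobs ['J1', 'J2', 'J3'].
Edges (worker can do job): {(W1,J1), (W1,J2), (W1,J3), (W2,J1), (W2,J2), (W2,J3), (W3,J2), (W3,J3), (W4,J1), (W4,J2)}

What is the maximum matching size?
Maximum matching size = 3

Maximum matching: {(W1,J1), (W3,J3), (W4,J2)}
Size: 3

This assigns 3 workers to 3 distinct jobs.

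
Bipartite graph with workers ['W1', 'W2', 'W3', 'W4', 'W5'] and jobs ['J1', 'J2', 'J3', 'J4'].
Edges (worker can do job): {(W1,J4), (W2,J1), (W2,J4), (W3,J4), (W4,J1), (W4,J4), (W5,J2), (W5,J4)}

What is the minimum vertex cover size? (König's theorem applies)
Minimum vertex cover size = 3

By König's theorem: in bipartite graphs,
min vertex cover = max matching = 3

Maximum matching has size 3, so minimum vertex cover also has size 3.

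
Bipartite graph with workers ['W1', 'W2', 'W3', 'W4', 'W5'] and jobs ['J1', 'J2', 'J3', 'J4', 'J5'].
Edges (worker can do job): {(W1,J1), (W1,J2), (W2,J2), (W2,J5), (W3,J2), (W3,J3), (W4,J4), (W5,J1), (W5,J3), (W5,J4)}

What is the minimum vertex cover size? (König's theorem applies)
Minimum vertex cover size = 5

By König's theorem: in bipartite graphs,
min vertex cover = max matching = 5

Maximum matching has size 5, so minimum vertex cover also has size 5.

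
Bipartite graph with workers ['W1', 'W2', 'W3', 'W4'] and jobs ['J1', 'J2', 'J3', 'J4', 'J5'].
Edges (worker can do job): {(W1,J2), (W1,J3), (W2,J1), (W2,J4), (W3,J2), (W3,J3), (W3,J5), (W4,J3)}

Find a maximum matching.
Matching: {(W1,J2), (W2,J4), (W3,J5), (W4,J3)}

Maximum matching (size 4):
  W1 → J2
  W2 → J4
  W3 → J5
  W4 → J3

Each worker is assigned to at most one job, and each job to at most one worker.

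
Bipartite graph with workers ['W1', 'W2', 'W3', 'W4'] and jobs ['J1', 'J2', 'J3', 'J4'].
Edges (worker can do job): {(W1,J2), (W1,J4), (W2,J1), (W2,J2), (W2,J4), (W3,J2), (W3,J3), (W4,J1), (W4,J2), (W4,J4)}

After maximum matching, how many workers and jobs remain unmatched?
Unmatched: 0 workers, 0 jobs

Maximum matching size: 4
Workers: 4 total, 4 matched, 0 unmatched
Jobs: 4 total, 4 matched, 0 unmatched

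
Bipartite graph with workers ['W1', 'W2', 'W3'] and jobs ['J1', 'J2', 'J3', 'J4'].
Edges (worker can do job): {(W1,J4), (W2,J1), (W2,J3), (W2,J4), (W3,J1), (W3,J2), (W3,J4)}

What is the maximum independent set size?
Maximum independent set = 4

By König's theorem:
- Min vertex cover = Max matching = 3
- Max independent set = Total vertices - Min vertex cover
- Max independent set = 7 - 3 = 4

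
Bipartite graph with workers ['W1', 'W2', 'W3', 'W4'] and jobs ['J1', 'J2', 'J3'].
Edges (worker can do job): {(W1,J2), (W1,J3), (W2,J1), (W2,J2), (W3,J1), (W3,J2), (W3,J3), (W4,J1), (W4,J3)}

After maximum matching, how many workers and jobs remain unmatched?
Unmatched: 1 workers, 0 jobs

Maximum matching size: 3
Workers: 4 total, 3 matched, 1 unmatched
Jobs: 3 total, 3 matched, 0 unmatched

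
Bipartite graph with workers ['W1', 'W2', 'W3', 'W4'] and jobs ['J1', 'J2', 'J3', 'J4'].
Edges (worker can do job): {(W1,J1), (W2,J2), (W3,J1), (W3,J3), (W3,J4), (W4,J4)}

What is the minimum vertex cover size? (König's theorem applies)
Minimum vertex cover size = 4

By König's theorem: in bipartite graphs,
min vertex cover = max matching = 4

Maximum matching has size 4, so minimum vertex cover also has size 4.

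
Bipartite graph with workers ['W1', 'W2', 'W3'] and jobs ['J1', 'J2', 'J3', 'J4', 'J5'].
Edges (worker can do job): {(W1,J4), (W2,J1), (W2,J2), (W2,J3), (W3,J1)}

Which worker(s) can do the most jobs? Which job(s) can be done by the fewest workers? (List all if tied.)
Most versatile: W2 (3 jobs); Least covered: J5 (0 workers)

Worker degrees (jobs they can do): W1:1, W2:3, W3:1
Job degrees (workers who can do it): J1:2, J2:1, J3:1, J4:1, J5:0

Maximum worker degree is 3, achieved by: W2
Minimum job degree is 0, achieved by: J5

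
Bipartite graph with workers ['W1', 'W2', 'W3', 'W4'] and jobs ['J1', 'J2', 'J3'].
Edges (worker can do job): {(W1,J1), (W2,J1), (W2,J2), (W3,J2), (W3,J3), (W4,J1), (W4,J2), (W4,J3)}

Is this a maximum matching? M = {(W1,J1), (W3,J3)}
No, size 2 is not maximum

Proposed matching has size 2.
Maximum matching size for this graph: 3.

This is NOT maximum - can be improved to size 3.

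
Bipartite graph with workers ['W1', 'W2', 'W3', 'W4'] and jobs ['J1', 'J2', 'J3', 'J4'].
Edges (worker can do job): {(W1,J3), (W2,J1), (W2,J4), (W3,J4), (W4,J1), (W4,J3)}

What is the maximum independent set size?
Maximum independent set = 5

By König's theorem:
- Min vertex cover = Max matching = 3
- Max independent set = Total vertices - Min vertex cover
- Max independent set = 8 - 3 = 5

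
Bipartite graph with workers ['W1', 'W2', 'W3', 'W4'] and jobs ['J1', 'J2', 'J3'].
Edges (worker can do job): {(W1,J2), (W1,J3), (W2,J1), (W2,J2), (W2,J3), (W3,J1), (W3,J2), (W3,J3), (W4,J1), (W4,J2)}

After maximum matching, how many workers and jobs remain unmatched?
Unmatched: 1 workers, 0 jobs

Maximum matching size: 3
Workers: 4 total, 3 matched, 1 unmatched
Jobs: 3 total, 3 matched, 0 unmatched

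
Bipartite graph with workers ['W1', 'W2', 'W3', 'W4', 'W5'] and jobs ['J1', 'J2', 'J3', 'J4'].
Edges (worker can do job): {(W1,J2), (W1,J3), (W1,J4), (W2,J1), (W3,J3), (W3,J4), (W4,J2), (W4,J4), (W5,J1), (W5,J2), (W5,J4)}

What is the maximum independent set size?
Maximum independent set = 5

By König's theorem:
- Min vertex cover = Max matching = 4
- Max independent set = Total vertices - Min vertex cover
- Max independent set = 9 - 4 = 5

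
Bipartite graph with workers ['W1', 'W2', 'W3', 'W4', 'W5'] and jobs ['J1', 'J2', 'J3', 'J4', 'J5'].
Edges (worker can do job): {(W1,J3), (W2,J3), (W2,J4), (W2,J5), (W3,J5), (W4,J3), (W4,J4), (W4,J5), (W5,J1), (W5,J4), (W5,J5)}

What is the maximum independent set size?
Maximum independent set = 6

By König's theorem:
- Min vertex cover = Max matching = 4
- Max independent set = Total vertices - Min vertex cover
- Max independent set = 10 - 4 = 6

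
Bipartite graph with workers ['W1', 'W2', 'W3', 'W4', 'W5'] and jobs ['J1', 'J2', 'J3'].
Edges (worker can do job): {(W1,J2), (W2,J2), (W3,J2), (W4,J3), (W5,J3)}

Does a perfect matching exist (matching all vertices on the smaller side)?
No, maximum matching has size 2 < 3

Maximum matching has size 2, need 3 for perfect matching.
Unmatched workers: ['W4', 'W1', 'W2']
Unmatched jobs: ['J1']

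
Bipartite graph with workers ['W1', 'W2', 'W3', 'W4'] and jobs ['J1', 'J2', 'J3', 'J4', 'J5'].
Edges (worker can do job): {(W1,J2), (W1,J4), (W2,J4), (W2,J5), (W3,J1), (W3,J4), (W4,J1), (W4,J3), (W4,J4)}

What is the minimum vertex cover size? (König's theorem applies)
Minimum vertex cover size = 4

By König's theorem: in bipartite graphs,
min vertex cover = max matching = 4

Maximum matching has size 4, so minimum vertex cover also has size 4.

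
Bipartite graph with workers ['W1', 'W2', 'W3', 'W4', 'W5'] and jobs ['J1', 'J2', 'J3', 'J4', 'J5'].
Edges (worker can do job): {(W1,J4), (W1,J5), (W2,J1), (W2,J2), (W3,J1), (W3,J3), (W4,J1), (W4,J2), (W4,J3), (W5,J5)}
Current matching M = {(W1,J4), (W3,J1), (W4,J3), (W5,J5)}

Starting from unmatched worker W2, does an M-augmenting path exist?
Yes: W2 → J2

An M-augmenting path alternates non-matching / matching edges, starting and ending at unmatched vertices.
Path: W2 → J2
(J2 is unmatched in M, so the path is augmenting.)
Flipping edges along this path would increase |M| from 4 to 5.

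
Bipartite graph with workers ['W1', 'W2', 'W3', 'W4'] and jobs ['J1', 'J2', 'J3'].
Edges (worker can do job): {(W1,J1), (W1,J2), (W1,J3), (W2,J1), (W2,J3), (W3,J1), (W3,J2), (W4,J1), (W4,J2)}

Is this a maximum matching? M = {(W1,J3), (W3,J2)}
No, size 2 is not maximum

Proposed matching has size 2.
Maximum matching size for this graph: 3.

This is NOT maximum - can be improved to size 3.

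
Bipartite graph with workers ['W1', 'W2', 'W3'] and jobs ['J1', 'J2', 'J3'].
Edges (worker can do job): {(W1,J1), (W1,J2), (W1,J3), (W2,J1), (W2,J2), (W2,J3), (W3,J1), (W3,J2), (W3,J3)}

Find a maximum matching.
Matching: {(W1,J3), (W2,J2), (W3,J1)}

Maximum matching (size 3):
  W1 → J3
  W2 → J2
  W3 → J1

Each worker is assigned to at most one job, and each job to at most one worker.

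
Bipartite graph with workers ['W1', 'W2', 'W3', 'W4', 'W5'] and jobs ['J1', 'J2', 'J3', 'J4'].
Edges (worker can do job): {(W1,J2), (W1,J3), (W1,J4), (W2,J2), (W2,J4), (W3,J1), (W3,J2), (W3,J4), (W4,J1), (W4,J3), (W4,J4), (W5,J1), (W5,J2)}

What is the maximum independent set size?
Maximum independent set = 5

By König's theorem:
- Min vertex cover = Max matching = 4
- Max independent set = Total vertices - Min vertex cover
- Max independent set = 9 - 4 = 5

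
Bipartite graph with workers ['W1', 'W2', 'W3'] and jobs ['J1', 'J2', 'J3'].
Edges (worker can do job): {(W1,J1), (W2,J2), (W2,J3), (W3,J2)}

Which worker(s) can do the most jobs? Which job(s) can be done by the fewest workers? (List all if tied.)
Most versatile: W2 (2 jobs); Least covered: J1, J3 (1 workers)

Worker degrees (jobs they can do): W1:1, W2:2, W3:1
Job degrees (workers who can do it): J1:1, J2:2, J3:1

Maximum worker degree is 2, achieved by: W2
Minimum job degree is 1, achieved by: J1, J3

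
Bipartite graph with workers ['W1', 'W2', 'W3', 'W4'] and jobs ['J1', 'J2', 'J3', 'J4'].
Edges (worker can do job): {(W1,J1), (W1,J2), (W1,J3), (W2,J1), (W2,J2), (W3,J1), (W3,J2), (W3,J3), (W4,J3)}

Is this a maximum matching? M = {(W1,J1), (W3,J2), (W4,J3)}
Yes, size 3 is maximum

Proposed matching has size 3.
Maximum matching size for this graph: 3.

This is a maximum matching.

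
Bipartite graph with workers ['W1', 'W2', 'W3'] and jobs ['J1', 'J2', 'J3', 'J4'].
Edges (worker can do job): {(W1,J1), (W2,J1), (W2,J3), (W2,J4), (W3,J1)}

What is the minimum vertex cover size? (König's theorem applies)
Minimum vertex cover size = 2

By König's theorem: in bipartite graphs,
min vertex cover = max matching = 2

Maximum matching has size 2, so minimum vertex cover also has size 2.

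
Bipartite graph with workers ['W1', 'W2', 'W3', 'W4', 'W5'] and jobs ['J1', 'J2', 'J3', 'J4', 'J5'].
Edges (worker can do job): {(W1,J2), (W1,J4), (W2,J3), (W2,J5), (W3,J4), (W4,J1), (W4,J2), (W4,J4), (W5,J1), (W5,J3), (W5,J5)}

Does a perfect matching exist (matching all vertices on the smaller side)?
Yes, perfect matching exists (size 5)

Perfect matching: {(W1,J2), (W2,J5), (W3,J4), (W4,J1), (W5,J3)}
All 5 vertices on the smaller side are matched.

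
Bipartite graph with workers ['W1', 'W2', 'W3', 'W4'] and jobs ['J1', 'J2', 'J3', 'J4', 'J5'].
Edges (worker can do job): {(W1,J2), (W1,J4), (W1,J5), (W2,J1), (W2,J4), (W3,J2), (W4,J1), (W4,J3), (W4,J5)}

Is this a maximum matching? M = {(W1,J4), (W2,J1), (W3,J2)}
No, size 3 is not maximum

Proposed matching has size 3.
Maximum matching size for this graph: 4.

This is NOT maximum - can be improved to size 4.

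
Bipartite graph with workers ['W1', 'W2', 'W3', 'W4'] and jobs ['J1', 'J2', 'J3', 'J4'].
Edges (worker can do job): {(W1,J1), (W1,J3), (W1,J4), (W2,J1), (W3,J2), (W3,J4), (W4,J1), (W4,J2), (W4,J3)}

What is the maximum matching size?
Maximum matching size = 4

Maximum matching: {(W1,J3), (W2,J1), (W3,J4), (W4,J2)}
Size: 4

This assigns 4 workers to 4 distinct jobs.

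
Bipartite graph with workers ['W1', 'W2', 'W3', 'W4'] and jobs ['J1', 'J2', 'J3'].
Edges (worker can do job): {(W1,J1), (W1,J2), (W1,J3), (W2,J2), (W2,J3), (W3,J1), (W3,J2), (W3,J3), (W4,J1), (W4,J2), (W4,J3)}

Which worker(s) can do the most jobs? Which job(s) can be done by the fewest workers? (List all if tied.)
Most versatile: W1, W3, W4 (3 jobs); Least covered: J1 (3 workers)

Worker degrees (jobs they can do): W1:3, W2:2, W3:3, W4:3
Job degrees (workers who can do it): J1:3, J2:4, J3:4

Maximum worker degree is 3, achieved by: W1, W3, W4
Minimum job degree is 3, achieved by: J1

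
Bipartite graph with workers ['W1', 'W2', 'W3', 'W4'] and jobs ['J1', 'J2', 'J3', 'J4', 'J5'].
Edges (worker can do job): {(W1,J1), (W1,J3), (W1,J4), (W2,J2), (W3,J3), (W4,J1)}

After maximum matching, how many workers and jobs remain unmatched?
Unmatched: 0 workers, 1 jobs

Maximum matching size: 4
Workers: 4 total, 4 matched, 0 unmatched
Jobs: 5 total, 4 matched, 1 unmatched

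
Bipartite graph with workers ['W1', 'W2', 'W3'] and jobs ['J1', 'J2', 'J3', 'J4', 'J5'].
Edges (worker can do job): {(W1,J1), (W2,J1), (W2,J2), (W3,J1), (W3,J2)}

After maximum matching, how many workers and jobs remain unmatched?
Unmatched: 1 workers, 3 jobs

Maximum matching size: 2
Workers: 3 total, 2 matched, 1 unmatched
Jobs: 5 total, 2 matched, 3 unmatched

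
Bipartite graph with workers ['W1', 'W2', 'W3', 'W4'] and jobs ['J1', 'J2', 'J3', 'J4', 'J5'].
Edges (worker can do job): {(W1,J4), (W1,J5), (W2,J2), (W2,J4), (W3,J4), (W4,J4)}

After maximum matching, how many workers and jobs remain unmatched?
Unmatched: 1 workers, 2 jobs

Maximum matching size: 3
Workers: 4 total, 3 matched, 1 unmatched
Jobs: 5 total, 3 matched, 2 unmatched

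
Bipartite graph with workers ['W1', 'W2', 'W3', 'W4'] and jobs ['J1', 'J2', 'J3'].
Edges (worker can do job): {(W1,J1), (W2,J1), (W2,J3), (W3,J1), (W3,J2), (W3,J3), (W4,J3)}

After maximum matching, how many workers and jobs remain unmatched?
Unmatched: 1 workers, 0 jobs

Maximum matching size: 3
Workers: 4 total, 3 matched, 1 unmatched
Jobs: 3 total, 3 matched, 0 unmatched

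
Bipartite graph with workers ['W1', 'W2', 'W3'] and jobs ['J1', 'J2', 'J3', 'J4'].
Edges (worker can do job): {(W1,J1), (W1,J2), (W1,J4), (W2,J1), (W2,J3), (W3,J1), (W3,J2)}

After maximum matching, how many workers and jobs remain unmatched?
Unmatched: 0 workers, 1 jobs

Maximum matching size: 3
Workers: 3 total, 3 matched, 0 unmatched
Jobs: 4 total, 3 matched, 1 unmatched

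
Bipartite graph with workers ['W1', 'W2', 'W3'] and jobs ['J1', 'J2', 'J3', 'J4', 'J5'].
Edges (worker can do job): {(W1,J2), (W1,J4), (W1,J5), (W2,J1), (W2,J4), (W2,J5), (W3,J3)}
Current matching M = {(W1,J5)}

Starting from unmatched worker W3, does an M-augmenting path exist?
Yes: W3 → J3

An M-augmenting path alternates non-matching / matching edges, starting and ending at unmatched vertices.
Path: W3 → J3
(J3 is unmatched in M, so the path is augmenting.)
Flipping edges along this path would increase |M| from 1 to 2.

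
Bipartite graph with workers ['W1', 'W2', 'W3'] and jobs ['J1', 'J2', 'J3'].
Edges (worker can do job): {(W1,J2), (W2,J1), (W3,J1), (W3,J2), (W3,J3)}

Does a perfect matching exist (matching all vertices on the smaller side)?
Yes, perfect matching exists (size 3)

Perfect matching: {(W1,J2), (W2,J1), (W3,J3)}
All 3 vertices on the smaller side are matched.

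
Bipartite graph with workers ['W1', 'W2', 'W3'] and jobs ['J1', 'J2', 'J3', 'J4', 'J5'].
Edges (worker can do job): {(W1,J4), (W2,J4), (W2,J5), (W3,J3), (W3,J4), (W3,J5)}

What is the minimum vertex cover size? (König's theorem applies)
Minimum vertex cover size = 3

By König's theorem: in bipartite graphs,
min vertex cover = max matching = 3

Maximum matching has size 3, so minimum vertex cover also has size 3.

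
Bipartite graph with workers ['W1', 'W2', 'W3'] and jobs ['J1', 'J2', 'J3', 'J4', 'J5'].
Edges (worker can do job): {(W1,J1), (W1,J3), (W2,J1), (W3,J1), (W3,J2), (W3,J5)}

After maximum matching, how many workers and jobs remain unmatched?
Unmatched: 0 workers, 2 jobs

Maximum matching size: 3
Workers: 3 total, 3 matched, 0 unmatched
Jobs: 5 total, 3 matched, 2 unmatched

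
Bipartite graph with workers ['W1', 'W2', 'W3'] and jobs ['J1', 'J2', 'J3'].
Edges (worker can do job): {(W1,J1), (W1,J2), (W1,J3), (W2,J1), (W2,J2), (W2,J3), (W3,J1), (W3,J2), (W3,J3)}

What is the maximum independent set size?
Maximum independent set = 3

By König's theorem:
- Min vertex cover = Max matching = 3
- Max independent set = Total vertices - Min vertex cover
- Max independent set = 6 - 3 = 3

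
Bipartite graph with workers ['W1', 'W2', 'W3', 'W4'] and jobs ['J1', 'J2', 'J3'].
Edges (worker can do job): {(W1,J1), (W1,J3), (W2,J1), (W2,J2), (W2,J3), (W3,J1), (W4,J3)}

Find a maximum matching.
Matching: {(W2,J2), (W3,J1), (W4,J3)}

Maximum matching (size 3):
  W2 → J2
  W3 → J1
  W4 → J3

Each worker is assigned to at most one job, and each job to at most one worker.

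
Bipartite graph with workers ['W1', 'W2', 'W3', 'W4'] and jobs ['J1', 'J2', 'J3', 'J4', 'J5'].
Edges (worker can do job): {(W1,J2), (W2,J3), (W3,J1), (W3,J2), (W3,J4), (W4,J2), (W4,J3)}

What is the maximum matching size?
Maximum matching size = 3

Maximum matching: {(W1,J2), (W3,J4), (W4,J3)}
Size: 3

This assigns 3 workers to 3 distinct jobs.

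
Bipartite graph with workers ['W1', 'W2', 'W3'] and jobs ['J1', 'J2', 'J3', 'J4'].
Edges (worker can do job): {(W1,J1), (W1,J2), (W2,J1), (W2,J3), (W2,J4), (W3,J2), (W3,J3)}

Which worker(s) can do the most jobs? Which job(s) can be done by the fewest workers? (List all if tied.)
Most versatile: W2 (3 jobs); Least covered: J4 (1 workers)

Worker degrees (jobs they can do): W1:2, W2:3, W3:2
Job degrees (workers who can do it): J1:2, J2:2, J3:2, J4:1

Maximum worker degree is 3, achieved by: W2
Minimum job degree is 1, achieved by: J4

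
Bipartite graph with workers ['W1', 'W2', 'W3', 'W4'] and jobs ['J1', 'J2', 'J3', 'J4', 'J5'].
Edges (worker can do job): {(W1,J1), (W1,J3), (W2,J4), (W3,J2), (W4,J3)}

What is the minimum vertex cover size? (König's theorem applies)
Minimum vertex cover size = 4

By König's theorem: in bipartite graphs,
min vertex cover = max matching = 4

Maximum matching has size 4, so minimum vertex cover also has size 4.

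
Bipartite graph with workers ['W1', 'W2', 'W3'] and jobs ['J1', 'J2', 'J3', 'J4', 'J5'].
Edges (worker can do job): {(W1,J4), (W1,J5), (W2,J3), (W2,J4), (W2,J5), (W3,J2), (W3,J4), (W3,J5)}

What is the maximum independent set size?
Maximum independent set = 5

By König's theorem:
- Min vertex cover = Max matching = 3
- Max independent set = Total vertices - Min vertex cover
- Max independent set = 8 - 3 = 5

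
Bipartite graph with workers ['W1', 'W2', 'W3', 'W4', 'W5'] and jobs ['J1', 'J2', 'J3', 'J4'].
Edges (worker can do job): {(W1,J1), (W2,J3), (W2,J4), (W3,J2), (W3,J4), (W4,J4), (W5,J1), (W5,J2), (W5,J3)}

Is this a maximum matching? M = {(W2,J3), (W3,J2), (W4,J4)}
No, size 3 is not maximum

Proposed matching has size 3.
Maximum matching size for this graph: 4.

This is NOT maximum - can be improved to size 4.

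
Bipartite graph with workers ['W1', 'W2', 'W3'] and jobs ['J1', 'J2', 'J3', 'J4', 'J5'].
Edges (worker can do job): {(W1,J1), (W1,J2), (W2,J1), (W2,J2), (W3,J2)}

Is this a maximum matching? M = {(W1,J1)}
No, size 1 is not maximum

Proposed matching has size 1.
Maximum matching size for this graph: 2.

This is NOT maximum - can be improved to size 2.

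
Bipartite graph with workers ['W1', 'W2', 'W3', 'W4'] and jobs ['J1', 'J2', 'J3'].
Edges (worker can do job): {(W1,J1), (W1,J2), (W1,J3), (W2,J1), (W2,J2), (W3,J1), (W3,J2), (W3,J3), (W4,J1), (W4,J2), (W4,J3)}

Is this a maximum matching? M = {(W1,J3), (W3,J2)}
No, size 2 is not maximum

Proposed matching has size 2.
Maximum matching size for this graph: 3.

This is NOT maximum - can be improved to size 3.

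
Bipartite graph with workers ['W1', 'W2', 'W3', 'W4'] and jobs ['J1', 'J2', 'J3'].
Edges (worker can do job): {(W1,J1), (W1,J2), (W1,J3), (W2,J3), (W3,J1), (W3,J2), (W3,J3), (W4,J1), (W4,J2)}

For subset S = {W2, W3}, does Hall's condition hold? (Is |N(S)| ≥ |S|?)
Yes: |N(S)| = 3, |S| = 2

Subset S = {W2, W3}
Neighbors N(S) = {J1, J2, J3}

|N(S)| = 3, |S| = 2
Hall's condition: |N(S)| ≥ |S| is satisfied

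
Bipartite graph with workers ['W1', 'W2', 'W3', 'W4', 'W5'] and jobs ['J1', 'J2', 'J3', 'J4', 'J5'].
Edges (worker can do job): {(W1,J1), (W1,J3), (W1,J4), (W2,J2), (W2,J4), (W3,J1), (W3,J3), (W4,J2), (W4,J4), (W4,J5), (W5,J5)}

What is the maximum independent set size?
Maximum independent set = 5

By König's theorem:
- Min vertex cover = Max matching = 5
- Max independent set = Total vertices - Min vertex cover
- Max independent set = 10 - 5 = 5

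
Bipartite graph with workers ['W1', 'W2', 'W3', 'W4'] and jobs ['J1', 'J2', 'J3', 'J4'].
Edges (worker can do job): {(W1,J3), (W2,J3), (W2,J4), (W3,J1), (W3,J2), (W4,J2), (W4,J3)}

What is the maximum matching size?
Maximum matching size = 4

Maximum matching: {(W1,J3), (W2,J4), (W3,J1), (W4,J2)}
Size: 4

This assigns 4 workers to 4 distinct jobs.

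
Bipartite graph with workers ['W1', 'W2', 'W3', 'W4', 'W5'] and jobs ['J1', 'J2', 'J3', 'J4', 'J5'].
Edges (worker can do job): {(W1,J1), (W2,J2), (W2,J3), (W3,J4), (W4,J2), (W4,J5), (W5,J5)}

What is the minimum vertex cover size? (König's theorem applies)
Minimum vertex cover size = 5

By König's theorem: in bipartite graphs,
min vertex cover = max matching = 5

Maximum matching has size 5, so minimum vertex cover also has size 5.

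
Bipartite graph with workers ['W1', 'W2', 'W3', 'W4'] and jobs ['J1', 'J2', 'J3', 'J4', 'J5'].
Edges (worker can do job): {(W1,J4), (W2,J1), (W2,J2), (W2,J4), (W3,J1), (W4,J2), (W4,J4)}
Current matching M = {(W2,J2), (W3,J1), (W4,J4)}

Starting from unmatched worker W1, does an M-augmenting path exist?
No augmenting path from W1

Alternating search from W1 reaches jobs: {J1, J2, J4}.
Every reachable job is already matched in M, and following those matched edges back to workers exposes no further unvisited jobs.
No M-augmenting path from W1 exists.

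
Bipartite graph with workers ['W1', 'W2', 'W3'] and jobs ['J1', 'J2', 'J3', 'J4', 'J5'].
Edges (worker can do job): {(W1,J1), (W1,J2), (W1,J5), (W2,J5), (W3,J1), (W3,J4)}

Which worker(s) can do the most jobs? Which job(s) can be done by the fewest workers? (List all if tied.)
Most versatile: W1 (3 jobs); Least covered: J3 (0 workers)

Worker degrees (jobs they can do): W1:3, W2:1, W3:2
Job degrees (workers who can do it): J1:2, J2:1, J3:0, J4:1, J5:2

Maximum worker degree is 3, achieved by: W1
Minimum job degree is 0, achieved by: J3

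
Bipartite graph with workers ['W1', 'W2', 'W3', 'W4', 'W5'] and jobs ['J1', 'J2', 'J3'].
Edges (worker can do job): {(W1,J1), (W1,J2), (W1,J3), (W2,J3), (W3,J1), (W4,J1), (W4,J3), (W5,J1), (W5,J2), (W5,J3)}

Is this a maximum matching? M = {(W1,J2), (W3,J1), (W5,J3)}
Yes, size 3 is maximum

Proposed matching has size 3.
Maximum matching size for this graph: 3.

This is a maximum matching.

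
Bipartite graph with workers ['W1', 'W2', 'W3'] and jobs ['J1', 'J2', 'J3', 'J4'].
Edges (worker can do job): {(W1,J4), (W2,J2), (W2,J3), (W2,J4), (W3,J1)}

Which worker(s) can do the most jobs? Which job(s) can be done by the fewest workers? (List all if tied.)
Most versatile: W2 (3 jobs); Least covered: J1, J2, J3 (1 workers)

Worker degrees (jobs they can do): W1:1, W2:3, W3:1
Job degrees (workers who can do it): J1:1, J2:1, J3:1, J4:2

Maximum worker degree is 3, achieved by: W2
Minimum job degree is 1, achieved by: J1, J2, J3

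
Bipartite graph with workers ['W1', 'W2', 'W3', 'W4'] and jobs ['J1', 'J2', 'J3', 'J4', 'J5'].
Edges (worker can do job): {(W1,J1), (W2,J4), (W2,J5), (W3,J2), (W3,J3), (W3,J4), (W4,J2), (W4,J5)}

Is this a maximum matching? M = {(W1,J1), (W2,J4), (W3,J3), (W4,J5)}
Yes, size 4 is maximum

Proposed matching has size 4.
Maximum matching size for this graph: 4.

This is a maximum matching.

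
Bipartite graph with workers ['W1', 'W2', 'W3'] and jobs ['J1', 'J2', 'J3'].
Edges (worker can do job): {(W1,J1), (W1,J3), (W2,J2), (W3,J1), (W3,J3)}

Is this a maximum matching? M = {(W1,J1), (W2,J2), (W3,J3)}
Yes, size 3 is maximum

Proposed matching has size 3.
Maximum matching size for this graph: 3.

This is a maximum matching.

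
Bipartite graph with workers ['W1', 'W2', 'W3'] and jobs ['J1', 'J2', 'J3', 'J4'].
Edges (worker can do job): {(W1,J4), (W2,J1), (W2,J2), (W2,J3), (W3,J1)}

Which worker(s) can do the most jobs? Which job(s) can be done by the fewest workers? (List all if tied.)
Most versatile: W2 (3 jobs); Least covered: J2, J3, J4 (1 workers)

Worker degrees (jobs they can do): W1:1, W2:3, W3:1
Job degrees (workers who can do it): J1:2, J2:1, J3:1, J4:1

Maximum worker degree is 3, achieved by: W2
Minimum job degree is 1, achieved by: J2, J3, J4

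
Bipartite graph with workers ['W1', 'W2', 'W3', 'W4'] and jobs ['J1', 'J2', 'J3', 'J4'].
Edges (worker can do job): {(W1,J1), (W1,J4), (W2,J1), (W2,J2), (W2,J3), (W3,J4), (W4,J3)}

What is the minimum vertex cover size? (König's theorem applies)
Minimum vertex cover size = 4

By König's theorem: in bipartite graphs,
min vertex cover = max matching = 4

Maximum matching has size 4, so minimum vertex cover also has size 4.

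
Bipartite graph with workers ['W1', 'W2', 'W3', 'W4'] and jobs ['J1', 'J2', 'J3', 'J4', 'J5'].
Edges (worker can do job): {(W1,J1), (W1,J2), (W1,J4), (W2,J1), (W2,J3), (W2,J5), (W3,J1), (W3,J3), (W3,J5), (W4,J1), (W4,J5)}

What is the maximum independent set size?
Maximum independent set = 5

By König's theorem:
- Min vertex cover = Max matching = 4
- Max independent set = Total vertices - Min vertex cover
- Max independent set = 9 - 4 = 5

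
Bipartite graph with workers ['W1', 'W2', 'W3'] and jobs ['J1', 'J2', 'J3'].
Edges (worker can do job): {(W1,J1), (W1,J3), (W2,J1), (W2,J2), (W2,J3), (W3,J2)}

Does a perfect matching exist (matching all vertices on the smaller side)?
Yes, perfect matching exists (size 3)

Perfect matching: {(W1,J3), (W2,J1), (W3,J2)}
All 3 vertices on the smaller side are matched.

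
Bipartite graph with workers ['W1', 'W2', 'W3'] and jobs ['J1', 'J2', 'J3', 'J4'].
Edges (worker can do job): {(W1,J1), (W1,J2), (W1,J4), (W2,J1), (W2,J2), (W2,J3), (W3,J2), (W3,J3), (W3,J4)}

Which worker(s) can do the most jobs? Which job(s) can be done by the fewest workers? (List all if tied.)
Most versatile: W1, W2, W3 (3 jobs); Least covered: J1, J3, J4 (2 workers)

Worker degrees (jobs they can do): W1:3, W2:3, W3:3
Job degrees (workers who can do it): J1:2, J2:3, J3:2, J4:2

Maximum worker degree is 3, achieved by: W1, W2, W3
Minimum job degree is 2, achieved by: J1, J3, J4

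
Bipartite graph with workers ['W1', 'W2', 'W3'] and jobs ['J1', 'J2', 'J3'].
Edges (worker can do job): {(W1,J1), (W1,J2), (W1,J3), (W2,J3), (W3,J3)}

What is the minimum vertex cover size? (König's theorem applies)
Minimum vertex cover size = 2

By König's theorem: in bipartite graphs,
min vertex cover = max matching = 2

Maximum matching has size 2, so minimum vertex cover also has size 2.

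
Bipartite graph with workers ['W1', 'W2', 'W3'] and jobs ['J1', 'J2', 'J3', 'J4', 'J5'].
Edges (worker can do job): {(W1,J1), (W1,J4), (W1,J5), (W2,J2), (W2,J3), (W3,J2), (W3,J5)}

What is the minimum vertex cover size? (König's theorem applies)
Minimum vertex cover size = 3

By König's theorem: in bipartite graphs,
min vertex cover = max matching = 3

Maximum matching has size 3, so minimum vertex cover also has size 3.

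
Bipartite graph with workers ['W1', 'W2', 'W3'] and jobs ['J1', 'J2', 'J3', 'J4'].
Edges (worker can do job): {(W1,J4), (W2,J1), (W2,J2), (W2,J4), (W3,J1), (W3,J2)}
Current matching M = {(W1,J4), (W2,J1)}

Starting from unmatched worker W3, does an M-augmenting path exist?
Yes: W3 → J2

An M-augmenting path alternates non-matching / matching edges, starting and ending at unmatched vertices.
Path: W3 → J2
(J2 is unmatched in M, so the path is augmenting.)
Flipping edges along this path would increase |M| from 2 to 3.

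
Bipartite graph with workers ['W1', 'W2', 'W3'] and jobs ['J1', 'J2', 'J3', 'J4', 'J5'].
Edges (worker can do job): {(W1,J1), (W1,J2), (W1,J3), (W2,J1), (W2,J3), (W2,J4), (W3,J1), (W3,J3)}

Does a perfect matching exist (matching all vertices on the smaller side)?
Yes, perfect matching exists (size 3)

Perfect matching: {(W1,J3), (W2,J4), (W3,J1)}
All 3 vertices on the smaller side are matched.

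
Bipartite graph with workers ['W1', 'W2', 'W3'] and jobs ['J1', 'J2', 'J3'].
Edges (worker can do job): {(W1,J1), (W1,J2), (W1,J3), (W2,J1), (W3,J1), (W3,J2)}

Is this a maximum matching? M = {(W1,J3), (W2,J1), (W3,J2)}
Yes, size 3 is maximum

Proposed matching has size 3.
Maximum matching size for this graph: 3.

This is a maximum matching.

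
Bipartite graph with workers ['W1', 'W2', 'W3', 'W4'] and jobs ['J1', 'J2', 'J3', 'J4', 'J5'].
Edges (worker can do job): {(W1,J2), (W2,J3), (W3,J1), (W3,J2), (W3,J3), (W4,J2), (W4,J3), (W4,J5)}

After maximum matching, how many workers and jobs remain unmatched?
Unmatched: 0 workers, 1 jobs

Maximum matching size: 4
Workers: 4 total, 4 matched, 0 unmatched
Jobs: 5 total, 4 matched, 1 unmatched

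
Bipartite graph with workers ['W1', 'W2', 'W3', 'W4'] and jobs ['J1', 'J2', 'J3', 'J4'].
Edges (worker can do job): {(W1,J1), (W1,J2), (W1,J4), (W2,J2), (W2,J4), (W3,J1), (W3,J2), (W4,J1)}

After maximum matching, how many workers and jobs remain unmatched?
Unmatched: 1 workers, 1 jobs

Maximum matching size: 3
Workers: 4 total, 3 matched, 1 unmatched
Jobs: 4 total, 3 matched, 1 unmatched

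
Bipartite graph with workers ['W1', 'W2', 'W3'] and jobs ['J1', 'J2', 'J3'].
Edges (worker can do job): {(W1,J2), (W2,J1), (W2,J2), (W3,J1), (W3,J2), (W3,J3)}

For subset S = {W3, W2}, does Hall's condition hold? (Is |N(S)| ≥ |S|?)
Yes: |N(S)| = 3, |S| = 2

Subset S = {W3, W2}
Neighbors N(S) = {J1, J2, J3}

|N(S)| = 3, |S| = 2
Hall's condition: |N(S)| ≥ |S| is satisfied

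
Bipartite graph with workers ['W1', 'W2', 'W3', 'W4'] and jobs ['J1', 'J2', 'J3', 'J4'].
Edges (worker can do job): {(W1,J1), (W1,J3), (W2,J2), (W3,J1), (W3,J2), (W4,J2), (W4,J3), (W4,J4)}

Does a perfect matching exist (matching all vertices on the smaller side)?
Yes, perfect matching exists (size 4)

Perfect matching: {(W1,J3), (W2,J2), (W3,J1), (W4,J4)}
All 4 vertices on the smaller side are matched.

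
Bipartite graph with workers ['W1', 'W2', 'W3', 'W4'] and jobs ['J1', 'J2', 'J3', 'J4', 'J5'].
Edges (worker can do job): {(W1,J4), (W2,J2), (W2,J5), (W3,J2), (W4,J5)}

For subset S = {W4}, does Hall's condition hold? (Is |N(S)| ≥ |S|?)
Yes: |N(S)| = 1, |S| = 1

Subset S = {W4}
Neighbors N(S) = {J5}

|N(S)| = 1, |S| = 1
Hall's condition: |N(S)| ≥ |S| is satisfied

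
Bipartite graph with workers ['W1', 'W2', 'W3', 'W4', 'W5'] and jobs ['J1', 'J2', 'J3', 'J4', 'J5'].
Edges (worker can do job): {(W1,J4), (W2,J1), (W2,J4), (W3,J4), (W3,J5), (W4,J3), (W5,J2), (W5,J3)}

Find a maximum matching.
Matching: {(W1,J4), (W2,J1), (W3,J5), (W4,J3), (W5,J2)}

Maximum matching (size 5):
  W1 → J4
  W2 → J1
  W3 → J5
  W4 → J3
  W5 → J2

Each worker is assigned to at most one job, and each job to at most one worker.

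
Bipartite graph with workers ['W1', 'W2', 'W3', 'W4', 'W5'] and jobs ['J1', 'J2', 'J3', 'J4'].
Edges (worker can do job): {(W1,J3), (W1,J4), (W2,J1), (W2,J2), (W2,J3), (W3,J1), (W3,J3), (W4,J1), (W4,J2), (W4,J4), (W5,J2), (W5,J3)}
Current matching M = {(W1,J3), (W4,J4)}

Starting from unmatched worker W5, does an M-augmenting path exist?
Yes: W5 → J2

An M-augmenting path alternates non-matching / matching edges, starting and ending at unmatched vertices.
Path: W5 → J2
(J2 is unmatched in M, so the path is augmenting.)
Flipping edges along this path would increase |M| from 2 to 3.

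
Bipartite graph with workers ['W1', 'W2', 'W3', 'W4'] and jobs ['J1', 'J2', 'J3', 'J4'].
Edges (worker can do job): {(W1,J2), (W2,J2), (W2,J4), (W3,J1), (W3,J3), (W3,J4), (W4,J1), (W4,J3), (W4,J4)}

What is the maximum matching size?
Maximum matching size = 4

Maximum matching: {(W1,J2), (W2,J4), (W3,J3), (W4,J1)}
Size: 4

This assigns 4 workers to 4 distinct jobs.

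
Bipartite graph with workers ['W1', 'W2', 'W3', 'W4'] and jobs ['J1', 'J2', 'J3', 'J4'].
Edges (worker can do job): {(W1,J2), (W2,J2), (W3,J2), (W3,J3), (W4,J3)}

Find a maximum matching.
Matching: {(W3,J2), (W4,J3)}

Maximum matching (size 2):
  W3 → J2
  W4 → J3

Each worker is assigned to at most one job, and each job to at most one worker.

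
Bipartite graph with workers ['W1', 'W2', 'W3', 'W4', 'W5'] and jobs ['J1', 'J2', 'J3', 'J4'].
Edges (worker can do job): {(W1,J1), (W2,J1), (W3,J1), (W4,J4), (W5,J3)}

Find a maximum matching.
Matching: {(W3,J1), (W4,J4), (W5,J3)}

Maximum matching (size 3):
  W3 → J1
  W4 → J4
  W5 → J3

Each worker is assigned to at most one job, and each job to at most one worker.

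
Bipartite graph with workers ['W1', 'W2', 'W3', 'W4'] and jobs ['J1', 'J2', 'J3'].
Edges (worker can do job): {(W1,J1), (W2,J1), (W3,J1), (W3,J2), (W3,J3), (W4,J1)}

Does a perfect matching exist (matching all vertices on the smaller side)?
No, maximum matching has size 2 < 3

Maximum matching has size 2, need 3 for perfect matching.
Unmatched workers: ['W1', 'W2']
Unmatched jobs: ['J2']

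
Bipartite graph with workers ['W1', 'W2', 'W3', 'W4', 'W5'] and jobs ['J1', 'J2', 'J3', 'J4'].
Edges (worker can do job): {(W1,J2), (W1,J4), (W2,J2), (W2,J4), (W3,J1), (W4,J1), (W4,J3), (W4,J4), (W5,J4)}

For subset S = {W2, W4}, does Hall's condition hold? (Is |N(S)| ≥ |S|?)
Yes: |N(S)| = 4, |S| = 2

Subset S = {W2, W4}
Neighbors N(S) = {J1, J2, J3, J4}

|N(S)| = 4, |S| = 2
Hall's condition: |N(S)| ≥ |S| is satisfied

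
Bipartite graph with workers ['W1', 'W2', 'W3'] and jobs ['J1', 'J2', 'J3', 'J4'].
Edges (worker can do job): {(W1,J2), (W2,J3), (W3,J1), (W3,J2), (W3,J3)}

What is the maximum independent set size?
Maximum independent set = 4

By König's theorem:
- Min vertex cover = Max matching = 3
- Max independent set = Total vertices - Min vertex cover
- Max independent set = 7 - 3 = 4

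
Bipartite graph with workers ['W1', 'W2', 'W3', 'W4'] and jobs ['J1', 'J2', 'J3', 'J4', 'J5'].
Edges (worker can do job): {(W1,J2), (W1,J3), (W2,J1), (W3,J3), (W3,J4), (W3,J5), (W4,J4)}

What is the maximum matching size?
Maximum matching size = 4

Maximum matching: {(W1,J2), (W2,J1), (W3,J3), (W4,J4)}
Size: 4

This assigns 4 workers to 4 distinct jobs.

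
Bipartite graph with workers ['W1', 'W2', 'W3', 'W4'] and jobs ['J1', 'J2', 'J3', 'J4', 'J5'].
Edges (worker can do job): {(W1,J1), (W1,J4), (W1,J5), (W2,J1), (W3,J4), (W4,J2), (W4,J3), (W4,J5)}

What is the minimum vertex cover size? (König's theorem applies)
Minimum vertex cover size = 4

By König's theorem: in bipartite graphs,
min vertex cover = max matching = 4

Maximum matching has size 4, so minimum vertex cover also has size 4.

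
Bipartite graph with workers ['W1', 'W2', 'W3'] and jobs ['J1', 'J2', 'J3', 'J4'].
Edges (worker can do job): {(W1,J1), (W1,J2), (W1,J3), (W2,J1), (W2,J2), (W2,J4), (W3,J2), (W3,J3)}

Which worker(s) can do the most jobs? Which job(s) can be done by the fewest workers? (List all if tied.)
Most versatile: W1, W2 (3 jobs); Least covered: J4 (1 workers)

Worker degrees (jobs they can do): W1:3, W2:3, W3:2
Job degrees (workers who can do it): J1:2, J2:3, J3:2, J4:1

Maximum worker degree is 3, achieved by: W1, W2
Minimum job degree is 1, achieved by: J4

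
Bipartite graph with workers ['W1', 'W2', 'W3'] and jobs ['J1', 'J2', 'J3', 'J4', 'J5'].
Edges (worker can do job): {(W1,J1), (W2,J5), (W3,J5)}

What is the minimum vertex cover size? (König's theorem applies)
Minimum vertex cover size = 2

By König's theorem: in bipartite graphs,
min vertex cover = max matching = 2

Maximum matching has size 2, so minimum vertex cover also has size 2.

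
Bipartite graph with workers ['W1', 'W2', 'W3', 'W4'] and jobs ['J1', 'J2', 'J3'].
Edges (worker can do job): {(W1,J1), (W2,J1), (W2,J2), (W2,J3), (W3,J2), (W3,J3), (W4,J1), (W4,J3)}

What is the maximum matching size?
Maximum matching size = 3

Maximum matching: {(W1,J1), (W3,J2), (W4,J3)}
Size: 3

This assigns 3 workers to 3 distinct jobs.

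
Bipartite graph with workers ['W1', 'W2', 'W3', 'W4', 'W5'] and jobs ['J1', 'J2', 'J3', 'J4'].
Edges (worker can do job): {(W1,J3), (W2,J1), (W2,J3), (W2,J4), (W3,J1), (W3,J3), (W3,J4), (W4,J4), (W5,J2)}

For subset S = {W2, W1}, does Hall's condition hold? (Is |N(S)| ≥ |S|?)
Yes: |N(S)| = 3, |S| = 2

Subset S = {W2, W1}
Neighbors N(S) = {J1, J3, J4}

|N(S)| = 3, |S| = 2
Hall's condition: |N(S)| ≥ |S| is satisfied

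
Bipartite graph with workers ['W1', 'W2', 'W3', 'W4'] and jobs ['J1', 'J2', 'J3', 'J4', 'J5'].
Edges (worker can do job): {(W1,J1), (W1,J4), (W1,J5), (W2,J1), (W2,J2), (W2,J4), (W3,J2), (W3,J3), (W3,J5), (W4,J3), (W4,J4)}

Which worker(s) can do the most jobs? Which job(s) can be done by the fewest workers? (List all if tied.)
Most versatile: W1, W2, W3 (3 jobs); Least covered: J1, J2, J3, J5 (2 workers)

Worker degrees (jobs they can do): W1:3, W2:3, W3:3, W4:2
Job degrees (workers who can do it): J1:2, J2:2, J3:2, J4:3, J5:2

Maximum worker degree is 3, achieved by: W1, W2, W3
Minimum job degree is 2, achieved by: J1, J2, J3, J5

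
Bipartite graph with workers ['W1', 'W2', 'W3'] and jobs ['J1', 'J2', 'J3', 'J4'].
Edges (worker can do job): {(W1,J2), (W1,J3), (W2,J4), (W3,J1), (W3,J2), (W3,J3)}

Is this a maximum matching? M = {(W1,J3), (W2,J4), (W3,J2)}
Yes, size 3 is maximum

Proposed matching has size 3.
Maximum matching size for this graph: 3.

This is a maximum matching.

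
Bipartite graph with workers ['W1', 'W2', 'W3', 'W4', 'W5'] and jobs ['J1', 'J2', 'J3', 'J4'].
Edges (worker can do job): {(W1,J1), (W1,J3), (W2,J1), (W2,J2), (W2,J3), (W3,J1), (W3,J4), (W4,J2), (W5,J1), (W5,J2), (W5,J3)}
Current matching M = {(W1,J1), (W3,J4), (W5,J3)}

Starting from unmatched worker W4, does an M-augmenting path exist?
Yes: W4 → J2

An M-augmenting path alternates non-matching / matching edges, starting and ending at unmatched vertices.
Path: W4 → J2
(J2 is unmatched in M, so the path is augmenting.)
Flipping edges along this path would increase |M| from 3 to 4.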